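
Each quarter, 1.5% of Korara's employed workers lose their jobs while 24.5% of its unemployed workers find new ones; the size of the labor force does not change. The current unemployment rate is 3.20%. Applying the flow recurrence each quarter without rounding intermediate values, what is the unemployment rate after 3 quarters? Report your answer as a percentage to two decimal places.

Unemployment rate after three quarters ≈ 4.73%.

With a fixed labor force, u_{t+1} = u_t + s·(1−u_t) − f·u_t = u_t·(1−s−f) + s.
Here 1−s−f = 0.740 and s = 0.015.
u_1 = 0.032000 × 0.740 + 0.015 = 0.038680.
u_2 = 0.038680 × 0.740 + 0.015 = 0.043623.
u_3 = 0.043623 × 0.740 + 0.015 = 0.047281.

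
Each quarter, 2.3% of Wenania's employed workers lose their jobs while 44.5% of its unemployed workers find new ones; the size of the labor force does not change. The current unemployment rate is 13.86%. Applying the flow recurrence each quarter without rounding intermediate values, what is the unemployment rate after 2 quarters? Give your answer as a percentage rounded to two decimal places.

Unemployment rate after two quarters ≈ 7.45%.

With a fixed labor force, u_{t+1} = u_t + s·(1−u_t) − f·u_t = u_t·(1−s−f) + s.
Here 1−s−f = 0.532 and s = 0.023.
u_1 = 0.138600 × 0.532 + 0.023 = 0.096735.
u_2 = 0.096735 × 0.532 + 0.023 = 0.074463.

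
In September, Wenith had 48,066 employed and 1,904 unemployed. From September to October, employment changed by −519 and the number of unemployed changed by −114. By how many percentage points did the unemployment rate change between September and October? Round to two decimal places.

September: labor force = 48,066 + 1,904 = 49,970; u = 1,904/49,970 = 3.81%.
October: labor force = 47,547 + 1,790 = 49,337; u = 1,790/49,337 = 3.63%.
Change = 3.63% − 3.81% = −0.18 pp.

The unemployment rate changed by −0.18 percentage points.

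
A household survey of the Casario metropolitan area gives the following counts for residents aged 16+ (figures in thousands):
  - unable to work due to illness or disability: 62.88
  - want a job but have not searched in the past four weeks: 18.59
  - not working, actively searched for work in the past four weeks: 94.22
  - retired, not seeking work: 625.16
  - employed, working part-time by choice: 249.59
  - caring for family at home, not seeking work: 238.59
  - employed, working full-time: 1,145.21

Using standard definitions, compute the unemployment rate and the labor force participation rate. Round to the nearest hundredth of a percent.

Employed = 249.59 + 1,145.21 = 1,394.80 thousand.
Unemployed = 94.22 thousand.
Labor force = 1,394.80 + 94.22 = 1,489.02 thousand.
Not in labor force = 62.88 + 18.59 + 625.16 + 238.59 = 945.22 thousand (those not working and not actively searching are outside the labor force — including those who want a job but have given up searching).
Civilian working-age population = 1,489.02 + 945.22 = 2,434.24 thousand.
Unemployment rate = 94.22 / 1,489.02 = 6.33%.
Labor force participation rate = 1,489.02 / 2,434.24 = 61.17%.

Unemployment rate ≈ 6.33%; labor force participation rate ≈ 61.17%.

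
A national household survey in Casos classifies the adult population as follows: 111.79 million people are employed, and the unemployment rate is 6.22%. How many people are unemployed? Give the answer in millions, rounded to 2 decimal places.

Let U be the number unemployed. The labor force is E + U, and U/(E+U) = 0.0622.
So U = 0.0622 × 111.79 / (1 − 0.0622) = 6.9533 / 0.9378 ≈ 7.41 million.

About 7.41 million are unemployed.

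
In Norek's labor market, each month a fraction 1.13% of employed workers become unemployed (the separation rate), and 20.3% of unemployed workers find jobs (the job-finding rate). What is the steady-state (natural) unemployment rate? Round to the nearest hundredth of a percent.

Steady-state unemployment rate ≈ 5.27%.

At steady state the flows balance: s·E = f·U, so U/(E+U) = s/(s+f).
u* = 1.13 / (1.13 + 20.3) = 1.13 / 21.43 = 5.27%.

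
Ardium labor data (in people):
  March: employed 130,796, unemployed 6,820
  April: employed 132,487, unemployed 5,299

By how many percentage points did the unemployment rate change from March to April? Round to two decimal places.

The unemployment rate changed by −1.11 percentage points.

March: labor force = 130,796 + 6,820 = 137,616; u = 6,820/137,616 = 4.96%.
April: labor force = 132,487 + 5,299 = 137,786; u = 5,299/137,786 = 3.85%.
Change = 3.85% − 4.96% = −1.11 pp.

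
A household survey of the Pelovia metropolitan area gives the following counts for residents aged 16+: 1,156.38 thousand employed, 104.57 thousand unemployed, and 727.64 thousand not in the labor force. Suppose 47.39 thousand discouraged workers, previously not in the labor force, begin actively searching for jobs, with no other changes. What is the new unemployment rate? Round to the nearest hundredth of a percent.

New unemployment rate ≈ 11.61%.

Initially, labor force = 1,156.38 + 104.57 = 1,260.95 thousand, so u = 104.57/1,260.95 = 8.29%.
After the change, unemployed and labor force both rise by 47.39 → E = 1,156.38, U = 151.96, labor force = 1,308.34 thousand.
New unemployment rate = 151.96 / 1,308.34 = 11.61%.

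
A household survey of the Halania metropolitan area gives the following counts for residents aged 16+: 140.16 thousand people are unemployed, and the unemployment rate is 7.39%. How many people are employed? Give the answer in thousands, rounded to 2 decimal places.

About 1,756.46 thousand are employed.

Labor force = U / u = 140.16 / 0.0739 ≈ 1,896.62 thousand.
Employed = labor force − unemployed = 1,896.62 − 140.16 = 1,756.46 thousand.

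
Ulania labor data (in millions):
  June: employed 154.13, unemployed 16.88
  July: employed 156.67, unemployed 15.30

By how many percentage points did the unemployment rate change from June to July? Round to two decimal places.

The unemployment rate changed by −0.97 percentage points.

June: labor force = 154.13 + 16.88 = 171.01; u = 16.88/171.01 = 9.87%.
July: labor force = 156.67 + 15.30 = 171.97; u = 15.30/171.97 = 8.90%.
Change = 8.90% − 9.87% = −0.97 pp.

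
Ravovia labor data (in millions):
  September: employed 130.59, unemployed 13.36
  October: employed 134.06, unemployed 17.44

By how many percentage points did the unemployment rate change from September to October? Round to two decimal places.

The unemployment rate changed by +2.23 percentage points.

September: labor force = 130.59 + 13.36 = 143.95; u = 13.36/143.95 = 9.28%.
October: labor force = 134.06 + 17.44 = 151.50; u = 17.44/151.50 = 11.51%.
Change = 11.51% − 9.28% = +2.23 pp.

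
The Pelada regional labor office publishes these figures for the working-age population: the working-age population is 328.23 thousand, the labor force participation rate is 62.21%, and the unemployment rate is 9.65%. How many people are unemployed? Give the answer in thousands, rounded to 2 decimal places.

Labor force = 0.6221 × 328.23 = 204.19 thousand.
Unemployed = 0.0965 × 204.19 ≈ 19.70 thousand.

About 19.70 thousand are unemployed.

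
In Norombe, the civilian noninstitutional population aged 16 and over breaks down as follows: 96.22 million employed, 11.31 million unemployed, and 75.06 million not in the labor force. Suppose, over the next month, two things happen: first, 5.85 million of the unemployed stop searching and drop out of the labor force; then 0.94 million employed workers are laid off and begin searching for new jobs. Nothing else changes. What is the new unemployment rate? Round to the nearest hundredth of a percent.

New unemployment rate ≈ 6.29%.

Initially, labor force = 96.22 + 11.31 = 107.53 million, so u = 11.31/107.53 = 10.52%.
After the first change, unemployed and labor force both fall by 5.85 → E = 96.22, U = 5.46, labor force = 101.68 million.
After the second change, employed falls and unemployed rises by 0.94; labor force unchanged → E = 95.28, U = 6.40, labor force = 101.68 million.
New unemployment rate = 6.40 / 101.68 = 6.29%.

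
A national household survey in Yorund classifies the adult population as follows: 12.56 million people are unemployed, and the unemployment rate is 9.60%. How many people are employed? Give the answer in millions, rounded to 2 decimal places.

About 118.27 million are employed.

Labor force = U / u = 12.56 / 0.0960 ≈ 130.83 million.
Employed = labor force − unemployed = 130.83 − 12.56 = 118.27 million.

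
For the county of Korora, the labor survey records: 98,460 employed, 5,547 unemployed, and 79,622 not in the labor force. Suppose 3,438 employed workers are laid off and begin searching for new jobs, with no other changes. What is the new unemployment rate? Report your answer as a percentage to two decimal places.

Initially, labor force = 98,460 + 5,547 = 104,007, so u = 5,547/104,007 = 5.33%.
After the change, employed falls and unemployed rises by 3,438; labor force unchanged → E = 95,022, U = 8,985, labor force = 104,007.
New unemployment rate = 8,985 / 104,007 = 8.64%.

New unemployment rate ≈ 8.64%.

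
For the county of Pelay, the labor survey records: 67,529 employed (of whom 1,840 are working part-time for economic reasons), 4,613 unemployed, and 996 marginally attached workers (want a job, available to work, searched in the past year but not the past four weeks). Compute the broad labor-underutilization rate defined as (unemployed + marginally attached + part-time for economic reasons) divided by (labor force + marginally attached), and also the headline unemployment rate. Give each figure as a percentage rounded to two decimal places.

Broad underutilization rate ≈ 10.18%; headline unemployment rate ≈ 6.39%.

Labor force = 67,529 + 4,613 = 72,142.
Numerator = 4,613 + 996 + 1,840 = 7,449.
Denominator = 72,142 + 996 = 73,138.
Broad rate = 7,449 / 73,138 = 10.18%.
Headline unemployment rate = 4,613 / 72,142 = 6.39%.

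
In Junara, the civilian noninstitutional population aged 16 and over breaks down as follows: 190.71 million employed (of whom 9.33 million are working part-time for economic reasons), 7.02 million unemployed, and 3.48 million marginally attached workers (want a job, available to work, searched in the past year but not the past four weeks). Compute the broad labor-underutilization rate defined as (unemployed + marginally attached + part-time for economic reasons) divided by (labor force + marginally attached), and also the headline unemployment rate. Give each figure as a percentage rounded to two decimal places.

Broad underutilization rate ≈ 9.86%; headline unemployment rate ≈ 3.55%.

Labor force = 190.71 + 7.02 = 197.73 million.
Numerator = 7.02 + 3.48 + 9.33 = 19.83 million.
Denominator = 197.73 + 3.48 = 201.21 million.
Broad rate = 19.83 / 201.21 = 9.86%.
Headline unemployment rate = 7.02 / 197.73 = 3.55%.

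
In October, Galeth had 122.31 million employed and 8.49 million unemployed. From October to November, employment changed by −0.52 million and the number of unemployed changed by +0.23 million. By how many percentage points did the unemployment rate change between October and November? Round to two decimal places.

October: labor force = 122.31 + 8.49 = 130.80; u = 8.49/130.80 = 6.49%.
November: labor force = 121.79 + 8.72 = 130.51; u = 8.72/130.51 = 6.68%.
Change = 6.68% − 6.49% = +0.19 pp.

The unemployment rate changed by +0.19 percentage points.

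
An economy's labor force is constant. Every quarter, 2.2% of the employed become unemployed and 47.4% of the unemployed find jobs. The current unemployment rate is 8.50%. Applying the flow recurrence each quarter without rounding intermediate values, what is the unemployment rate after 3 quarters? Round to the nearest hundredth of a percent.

Unemployment rate after three quarters ≈ 4.96%.

With a fixed labor force, u_{t+1} = u_t + s·(1−u_t) − f·u_t = u_t·(1−s−f) + s.
Here 1−s−f = 0.504 and s = 0.022.
u_1 = 0.085000 × 0.504 + 0.022 = 0.064840.
u_2 = 0.064840 × 0.504 + 0.022 = 0.054679.
u_3 = 0.054679 × 0.504 + 0.022 = 0.049558.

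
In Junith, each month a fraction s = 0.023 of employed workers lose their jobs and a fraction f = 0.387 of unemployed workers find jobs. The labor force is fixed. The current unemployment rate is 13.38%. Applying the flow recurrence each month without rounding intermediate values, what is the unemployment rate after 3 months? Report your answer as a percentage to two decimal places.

With a fixed labor force, u_{t+1} = u_t + s·(1−u_t) − f·u_t = u_t·(1−s−f) + s.
Here 1−s−f = 0.590 and s = 0.023.
u_1 = 0.133800 × 0.590 + 0.023 = 0.101942.
u_2 = 0.101942 × 0.590 + 0.023 = 0.083146.
u_3 = 0.083146 × 0.590 + 0.023 = 0.072056.

Unemployment rate after three months ≈ 7.21%.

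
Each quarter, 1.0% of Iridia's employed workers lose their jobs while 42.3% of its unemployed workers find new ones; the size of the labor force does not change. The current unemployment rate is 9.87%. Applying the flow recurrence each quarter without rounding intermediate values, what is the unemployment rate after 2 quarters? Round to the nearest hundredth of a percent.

With a fixed labor force, u_{t+1} = u_t + s·(1−u_t) − f·u_t = u_t·(1−s−f) + s.
Here 1−s−f = 0.567 and s = 0.010.
u_1 = 0.098700 × 0.567 + 0.010 = 0.065963.
u_2 = 0.065963 × 0.567 + 0.010 = 0.047401.

Unemployment rate after two quarters ≈ 4.74%.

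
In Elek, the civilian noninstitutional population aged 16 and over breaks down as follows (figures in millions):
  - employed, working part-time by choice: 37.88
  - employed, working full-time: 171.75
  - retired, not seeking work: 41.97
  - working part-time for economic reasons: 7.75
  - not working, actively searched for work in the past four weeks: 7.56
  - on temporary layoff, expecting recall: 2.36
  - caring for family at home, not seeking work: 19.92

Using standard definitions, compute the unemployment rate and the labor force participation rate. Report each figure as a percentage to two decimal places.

Unemployment rate ≈ 4.36%; labor force participation rate ≈ 78.60%.

Employed = 37.88 + 171.75 + 7.75 = 217.38 million (anyone who worked, including part-time for economic reasons, counts as employed).
Unemployed = 7.56 + 2.36 = 9.92 million (jobless and actively searching, or on temporary layoff).
Labor force = 217.38 + 9.92 = 227.30 million.
Not in labor force = 41.97 + 19.92 = 61.89 million (those not working and not actively searching are outside the labor force).
Civilian working-age population = 227.30 + 61.89 = 289.19 million.
Unemployment rate = 9.92 / 227.30 = 4.36%.
Labor force participation rate = 227.30 / 289.19 = 78.60%.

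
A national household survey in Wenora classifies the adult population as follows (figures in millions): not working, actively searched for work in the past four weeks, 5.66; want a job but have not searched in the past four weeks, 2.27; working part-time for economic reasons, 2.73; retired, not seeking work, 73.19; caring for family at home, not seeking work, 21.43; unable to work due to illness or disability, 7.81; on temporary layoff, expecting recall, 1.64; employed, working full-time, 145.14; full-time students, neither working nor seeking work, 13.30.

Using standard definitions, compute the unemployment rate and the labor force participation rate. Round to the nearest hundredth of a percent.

Employed = 2.73 + 145.14 = 147.87 million (anyone who worked, including part-time for economic reasons, counts as employed).
Unemployed = 5.66 + 1.64 = 7.30 million (jobless and actively searching, or on temporary layoff).
Labor force = 147.87 + 7.30 = 155.17 million.
Not in labor force = 2.27 + 73.19 + 21.43 + 7.81 + 13.30 = 118.00 million (those not working and not actively searching are outside the labor force — including those who want a job but have given up searching).
Civilian working-age population = 155.17 + 118.00 = 273.17 million.
Unemployment rate = 7.30 / 155.17 = 4.70%.
Labor force participation rate = 155.17 / 273.17 = 56.80%.

Unemployment rate ≈ 4.70%; labor force participation rate ≈ 56.80%.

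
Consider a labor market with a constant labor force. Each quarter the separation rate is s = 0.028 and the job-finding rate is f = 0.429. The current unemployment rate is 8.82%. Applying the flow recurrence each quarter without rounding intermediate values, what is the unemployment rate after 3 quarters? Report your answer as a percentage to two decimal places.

With a fixed labor force, u_{t+1} = u_t + s·(1−u_t) − f·u_t = u_t·(1−s−f) + s.
Here 1−s−f = 0.543 and s = 0.028.
u_1 = 0.088200 × 0.543 + 0.028 = 0.075893.
u_2 = 0.075893 × 0.543 + 0.028 = 0.069210.
u_3 = 0.069210 × 0.543 + 0.028 = 0.065581.

Unemployment rate after three quarters ≈ 6.56%.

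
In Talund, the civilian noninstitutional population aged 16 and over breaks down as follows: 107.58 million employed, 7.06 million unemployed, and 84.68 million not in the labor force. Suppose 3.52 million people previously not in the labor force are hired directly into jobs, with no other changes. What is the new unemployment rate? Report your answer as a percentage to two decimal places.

New unemployment rate ≈ 5.97%.

Initially, labor force = 107.58 + 7.06 = 114.64 million, so u = 7.06/114.64 = 6.16%.
After the change, employed and labor force both rise by 3.52; unemployed unchanged → E = 111.10, U = 7.06, labor force = 118.16 million.
New unemployment rate = 7.06 / 118.16 = 5.97%.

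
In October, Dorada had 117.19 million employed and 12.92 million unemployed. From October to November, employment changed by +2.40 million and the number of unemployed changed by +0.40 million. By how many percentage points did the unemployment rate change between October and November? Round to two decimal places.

October: labor force = 117.19 + 12.92 = 130.11; u = 12.92/130.11 = 9.93%.
November: labor force = 119.59 + 13.32 = 132.91; u = 13.32/132.91 = 10.02%.
Change = 10.02% − 9.93% = +0.09 pp.

The unemployment rate changed by +0.09 percentage points.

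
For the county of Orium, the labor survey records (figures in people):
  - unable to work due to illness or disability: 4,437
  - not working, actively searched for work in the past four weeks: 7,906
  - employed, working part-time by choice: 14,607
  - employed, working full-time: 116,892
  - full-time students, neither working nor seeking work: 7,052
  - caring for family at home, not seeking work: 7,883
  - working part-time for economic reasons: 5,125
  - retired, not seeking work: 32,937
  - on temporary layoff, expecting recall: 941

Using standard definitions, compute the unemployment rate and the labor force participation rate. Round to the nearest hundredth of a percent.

Unemployment rate ≈ 6.08%; labor force participation rate ≈ 73.55%.

Employed = 14,607 + 116,892 + 5,125 = 136,624 (anyone who worked, including part-time for economic reasons, counts as employed).
Unemployed = 7,906 + 941 = 8,847 (jobless and actively searching, or on temporary layoff).
Labor force = 136,624 + 8,847 = 145,471.
Not in labor force = 4,437 + 7,052 + 7,883 + 32,937 = 52,309 (those not working and not actively searching are outside the labor force).
Civilian working-age population = 145,471 + 52,309 = 197,780.
Unemployment rate = 8,847 / 145,471 = 6.08%.
Labor force participation rate = 145,471 / 197,780 = 73.55%.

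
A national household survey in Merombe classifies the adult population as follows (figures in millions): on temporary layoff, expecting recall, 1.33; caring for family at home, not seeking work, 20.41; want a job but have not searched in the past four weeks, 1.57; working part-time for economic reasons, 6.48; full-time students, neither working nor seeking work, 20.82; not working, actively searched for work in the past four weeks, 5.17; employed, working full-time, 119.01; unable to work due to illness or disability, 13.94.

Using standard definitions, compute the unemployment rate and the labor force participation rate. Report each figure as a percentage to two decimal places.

Unemployment rate ≈ 4.92%; labor force participation rate ≈ 69.94%.

Employed = 6.48 + 119.01 = 125.49 million (anyone who worked, including part-time for economic reasons, counts as employed).
Unemployed = 1.33 + 5.17 = 6.50 million (jobless and actively searching, or on temporary layoff).
Labor force = 125.49 + 6.50 = 131.99 million.
Not in labor force = 20.41 + 1.57 + 20.82 + 13.94 = 56.74 million (those not working and not actively searching are outside the labor force — including those who want a job but have given up searching).
Civilian working-age population = 131.99 + 56.74 = 188.73 million.
Unemployment rate = 6.50 / 131.99 = 4.92%.
Labor force participation rate = 131.99 / 188.73 = 69.94%.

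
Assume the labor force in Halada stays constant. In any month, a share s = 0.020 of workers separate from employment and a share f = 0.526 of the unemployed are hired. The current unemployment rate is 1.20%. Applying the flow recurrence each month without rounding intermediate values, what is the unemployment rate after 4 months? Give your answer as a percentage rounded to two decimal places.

Unemployment rate after four months ≈ 3.56%.

With a fixed labor force, u_{t+1} = u_t + s·(1−u_t) − f·u_t = u_t·(1−s−f) + s.
Here 1−s−f = 0.454 and s = 0.020.
u_1 = 0.012000 × 0.454 + 0.020 = 0.025448.
u_2 = 0.025448 × 0.454 + 0.020 = 0.031553.
u_3 = 0.031553 × 0.454 + 0.020 = 0.034325.
u_4 = 0.034325 × 0.454 + 0.020 = 0.035584.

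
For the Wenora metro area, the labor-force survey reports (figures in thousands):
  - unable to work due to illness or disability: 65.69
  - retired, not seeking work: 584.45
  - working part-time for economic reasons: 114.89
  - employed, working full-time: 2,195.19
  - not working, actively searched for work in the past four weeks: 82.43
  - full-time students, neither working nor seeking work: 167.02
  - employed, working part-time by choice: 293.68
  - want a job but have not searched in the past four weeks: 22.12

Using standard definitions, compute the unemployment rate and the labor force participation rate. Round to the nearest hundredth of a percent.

Employed = 114.89 + 2,195.19 + 293.68 = 2,603.76 thousand (anyone who worked, including part-time for economic reasons, counts as employed).
Unemployed = 82.43 thousand.
Labor force = 2,603.76 + 82.43 = 2,686.19 thousand.
Not in labor force = 65.69 + 584.45 + 167.02 + 22.12 = 839.28 thousand (those not working and not actively searching are outside the labor force — including those who want a job but have given up searching).
Civilian working-age population = 2,686.19 + 839.28 = 3,525.47 thousand.
Unemployment rate = 82.43 / 2,686.19 = 3.07%.
Labor force participation rate = 2,686.19 / 3,525.47 = 76.19%.

Unemployment rate ≈ 3.07%; labor force participation rate ≈ 76.19%.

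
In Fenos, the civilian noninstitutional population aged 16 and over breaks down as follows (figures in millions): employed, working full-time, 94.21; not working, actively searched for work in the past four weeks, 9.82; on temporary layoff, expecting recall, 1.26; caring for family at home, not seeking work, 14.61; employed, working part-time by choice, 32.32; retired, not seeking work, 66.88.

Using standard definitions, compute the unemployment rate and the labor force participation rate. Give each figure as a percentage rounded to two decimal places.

Employed = 94.21 + 32.32 = 126.53 million.
Unemployed = 9.82 + 1.26 = 11.08 million (jobless and actively searching, or on temporary layoff).
Labor force = 126.53 + 11.08 = 137.61 million.
Not in labor force = 14.61 + 66.88 = 81.49 million (those not working and not actively searching are outside the labor force).
Civilian working-age population = 137.61 + 81.49 = 219.10 million.
Unemployment rate = 11.08 / 137.61 = 8.05%.
Labor force participation rate = 137.61 / 219.10 = 62.81%.

Unemployment rate ≈ 8.05%; labor force participation rate ≈ 62.81%.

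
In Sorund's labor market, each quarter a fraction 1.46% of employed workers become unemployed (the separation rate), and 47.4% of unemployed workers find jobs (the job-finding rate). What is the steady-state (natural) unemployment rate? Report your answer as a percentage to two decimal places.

At steady state the flows balance: s·E = f·U, so U/(E+U) = s/(s+f).
u* = 1.46 / (1.46 + 47.4) = 1.46 / 48.86 = 2.99%.

Steady-state unemployment rate ≈ 2.99%.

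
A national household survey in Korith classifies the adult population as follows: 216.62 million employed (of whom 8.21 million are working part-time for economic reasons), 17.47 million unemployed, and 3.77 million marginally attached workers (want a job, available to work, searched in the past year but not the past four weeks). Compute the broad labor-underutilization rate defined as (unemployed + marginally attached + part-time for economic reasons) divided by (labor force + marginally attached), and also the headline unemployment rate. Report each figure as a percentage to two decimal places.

Labor force = 216.62 + 17.47 = 234.09 million.
Numerator = 17.47 + 3.77 + 8.21 = 29.45 million.
Denominator = 234.09 + 3.77 = 237.86 million.
Broad rate = 29.45 / 237.86 = 12.38%.
Headline unemployment rate = 17.47 / 234.09 = 7.46%.

Broad underutilization rate ≈ 12.38%; headline unemployment rate ≈ 7.46%.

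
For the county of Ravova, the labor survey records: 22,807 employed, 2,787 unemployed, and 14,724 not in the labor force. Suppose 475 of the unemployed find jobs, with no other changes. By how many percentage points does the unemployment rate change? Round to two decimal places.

The unemployment rate changes by −1.86 percentage points.

Initially, labor force = 22,807 + 2,787 = 25,594, so u = 2,787/25,594 = 10.89%.
After the change, unemployed falls and employed rises by 475; labor force unchanged → E = 23,282, U = 2,312, labor force = 25,594.
New unemployment rate = 2,312 / 25,594 = 9.03%.
Change = 9.03% − 10.89% = −1.86 percentage points.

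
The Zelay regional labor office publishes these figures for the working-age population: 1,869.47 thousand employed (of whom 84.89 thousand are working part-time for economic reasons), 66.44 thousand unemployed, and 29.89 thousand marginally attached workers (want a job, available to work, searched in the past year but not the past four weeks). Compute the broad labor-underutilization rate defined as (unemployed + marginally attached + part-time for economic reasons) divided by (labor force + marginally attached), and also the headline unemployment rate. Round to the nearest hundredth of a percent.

Labor force = 1,869.47 + 66.44 = 1,935.91 thousand.
Numerator = 66.44 + 29.89 + 84.89 = 181.22 thousand.
Denominator = 1,935.91 + 29.89 = 1,965.80 thousand.
Broad rate = 181.22 / 1,965.80 = 9.22%.
Headline unemployment rate = 66.44 / 1,935.91 = 3.43%.

Broad underutilization rate ≈ 9.22%; headline unemployment rate ≈ 3.43%.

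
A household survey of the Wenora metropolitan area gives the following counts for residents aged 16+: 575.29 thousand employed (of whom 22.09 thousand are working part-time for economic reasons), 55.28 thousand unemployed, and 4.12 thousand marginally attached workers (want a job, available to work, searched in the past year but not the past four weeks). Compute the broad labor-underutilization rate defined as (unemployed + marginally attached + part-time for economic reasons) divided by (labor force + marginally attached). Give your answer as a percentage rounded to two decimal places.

Labor force = 575.29 + 55.28 = 630.57 thousand.
Numerator = 55.28 + 4.12 + 22.09 = 81.49 thousand.
Denominator = 630.57 + 4.12 = 634.69 thousand.
Broad rate = 81.49 / 634.69 = 12.84%.

Broad underutilization rate ≈ 12.84%.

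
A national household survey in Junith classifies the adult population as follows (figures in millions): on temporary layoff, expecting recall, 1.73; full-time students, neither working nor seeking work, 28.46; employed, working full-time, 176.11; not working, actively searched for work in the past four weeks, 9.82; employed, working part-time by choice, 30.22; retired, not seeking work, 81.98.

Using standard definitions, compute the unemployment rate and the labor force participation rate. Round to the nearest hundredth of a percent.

Unemployment rate ≈ 5.30%; labor force participation rate ≈ 66.36%.

Employed = 176.11 + 30.22 = 206.33 million.
Unemployed = 1.73 + 9.82 = 11.55 million (jobless and actively searching, or on temporary layoff).
Labor force = 206.33 + 11.55 = 217.88 million.
Not in labor force = 28.46 + 81.98 = 110.44 million (those not working and not actively searching are outside the labor force).
Civilian working-age population = 217.88 + 110.44 = 328.32 million.
Unemployment rate = 11.55 / 217.88 = 5.30%.
Labor force participation rate = 217.88 / 328.32 = 66.36%.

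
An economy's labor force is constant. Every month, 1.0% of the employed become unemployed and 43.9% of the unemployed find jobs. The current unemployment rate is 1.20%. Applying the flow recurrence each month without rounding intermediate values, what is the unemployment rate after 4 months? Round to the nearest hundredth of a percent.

With a fixed labor force, u_{t+1} = u_t + s·(1−u_t) − f·u_t = u_t·(1−s−f) + s.
Here 1−s−f = 0.551 and s = 0.010.
u_1 = 0.012000 × 0.551 + 0.010 = 0.016612.
u_2 = 0.016612 × 0.551 + 0.010 = 0.019153.
u_3 = 0.019153 × 0.551 + 0.010 = 0.020553.
u_4 = 0.020553 × 0.551 + 0.010 = 0.021325.

Unemployment rate after four months ≈ 2.13%.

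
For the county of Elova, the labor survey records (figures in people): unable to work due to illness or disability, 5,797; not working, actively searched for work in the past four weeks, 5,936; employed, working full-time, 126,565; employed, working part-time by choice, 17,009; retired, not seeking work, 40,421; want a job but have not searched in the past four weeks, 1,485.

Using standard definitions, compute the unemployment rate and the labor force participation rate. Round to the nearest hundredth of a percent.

Employed = 126,565 + 17,009 = 143,574.
Unemployed = 5,936.
Labor force = 143,574 + 5,936 = 149,510.
Not in labor force = 5,797 + 40,421 + 1,485 = 47,703 (those not working and not actively searching are outside the labor force — including those who want a job but have given up searching).
Civilian working-age population = 149,510 + 47,703 = 197,213.
Unemployment rate = 5,936 / 149,510 = 3.97%.
Labor force participation rate = 149,510 / 197,213 = 75.81%.

Unemployment rate ≈ 3.97%; labor force participation rate ≈ 75.81%.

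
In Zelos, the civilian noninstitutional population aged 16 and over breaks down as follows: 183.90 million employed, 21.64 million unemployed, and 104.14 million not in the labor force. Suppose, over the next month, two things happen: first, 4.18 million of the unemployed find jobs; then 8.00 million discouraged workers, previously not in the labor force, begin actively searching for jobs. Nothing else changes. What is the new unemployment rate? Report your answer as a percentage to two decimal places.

New unemployment rate ≈ 11.92%.

Initially, labor force = 183.90 + 21.64 = 205.54 million, so u = 21.64/205.54 = 10.53%.
After the first change, unemployed falls and employed rises by 4.18; labor force unchanged → E = 188.08, U = 17.46, labor force = 205.54 million.
After the second change, unemployed and labor force both rise by 8.00 → E = 188.08, U = 25.46, labor force = 213.54 million.
New unemployment rate = 25.46 / 213.54 = 11.92%.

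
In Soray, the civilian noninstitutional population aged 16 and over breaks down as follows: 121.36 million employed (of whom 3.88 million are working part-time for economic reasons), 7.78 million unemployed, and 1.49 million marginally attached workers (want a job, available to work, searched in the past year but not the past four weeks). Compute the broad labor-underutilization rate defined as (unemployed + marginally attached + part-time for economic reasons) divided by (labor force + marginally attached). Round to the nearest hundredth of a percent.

Labor force = 121.36 + 7.78 = 129.14 million.
Numerator = 7.78 + 1.49 + 3.88 = 13.15 million.
Denominator = 129.14 + 1.49 = 130.63 million.
Broad rate = 13.15 / 130.63 = 10.07%.

Broad underutilization rate ≈ 10.07%.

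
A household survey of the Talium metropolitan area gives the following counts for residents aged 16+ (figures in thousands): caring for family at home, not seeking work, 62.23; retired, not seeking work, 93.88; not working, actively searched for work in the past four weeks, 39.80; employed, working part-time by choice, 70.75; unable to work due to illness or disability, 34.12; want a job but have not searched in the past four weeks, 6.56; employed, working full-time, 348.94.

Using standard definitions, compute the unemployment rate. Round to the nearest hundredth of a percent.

Unemployment rate ≈ 8.66%.

Employed = 70.75 + 348.94 = 419.69 thousand.
Unemployed = 39.80 thousand.
Labor force = 419.69 + 39.80 = 459.49 thousand.
Unemployment rate = 39.80 / 459.49 = 8.66%.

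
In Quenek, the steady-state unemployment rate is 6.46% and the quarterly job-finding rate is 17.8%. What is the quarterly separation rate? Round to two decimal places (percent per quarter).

Separation rate ≈ 1.23% per quarter.

From u* = s/(s+f): s = u·f/(1−u).
s = 0.0646 × 17.8 / (1 − 0.0646) = 1.1499 / 0.9354 ≈ 1.23% per quarter.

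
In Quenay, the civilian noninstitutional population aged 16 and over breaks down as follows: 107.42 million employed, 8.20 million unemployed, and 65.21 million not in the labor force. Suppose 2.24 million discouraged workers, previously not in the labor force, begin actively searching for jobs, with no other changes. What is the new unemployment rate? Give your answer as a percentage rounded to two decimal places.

New unemployment rate ≈ 8.86%.

Initially, labor force = 107.42 + 8.20 = 115.62 million, so u = 8.20/115.62 = 7.09%.
After the change, unemployed and labor force both rise by 2.24 → E = 107.42, U = 10.44, labor force = 117.86 million.
New unemployment rate = 10.44 / 117.86 = 8.86%.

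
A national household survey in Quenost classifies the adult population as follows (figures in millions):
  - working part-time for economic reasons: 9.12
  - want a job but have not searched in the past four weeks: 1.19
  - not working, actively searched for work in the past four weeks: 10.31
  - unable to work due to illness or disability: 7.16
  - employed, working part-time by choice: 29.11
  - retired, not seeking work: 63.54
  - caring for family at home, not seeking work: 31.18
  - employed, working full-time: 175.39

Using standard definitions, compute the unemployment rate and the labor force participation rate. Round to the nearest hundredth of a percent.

Employed = 9.12 + 29.11 + 175.39 = 213.62 million (anyone who worked, including part-time for economic reasons, counts as employed).
Unemployed = 10.31 million.
Labor force = 213.62 + 10.31 = 223.93 million.
Not in labor force = 1.19 + 7.16 + 63.54 + 31.18 = 103.07 million (those not working and not actively searching are outside the labor force — including those who want a job but have given up searching).
Civilian working-age population = 223.93 + 103.07 = 327.00 million.
Unemployment rate = 10.31 / 223.93 = 4.60%.
Labor force participation rate = 223.93 / 327.00 = 68.48%.

Unemployment rate ≈ 4.60%; labor force participation rate ≈ 68.48%.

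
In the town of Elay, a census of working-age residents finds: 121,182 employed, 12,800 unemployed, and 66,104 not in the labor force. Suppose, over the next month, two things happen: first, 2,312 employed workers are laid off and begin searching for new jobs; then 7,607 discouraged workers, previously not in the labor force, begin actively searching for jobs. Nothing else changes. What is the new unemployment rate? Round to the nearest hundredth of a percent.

New unemployment rate ≈ 16.05%.

Initially, labor force = 121,182 + 12,800 = 133,982, so u = 12,800/133,982 = 9.55%.
After the first change, employed falls and unemployed rises by 2,312; labor force unchanged → E = 118,870, U = 15,112, labor force = 133,982.
After the second change, unemployed and labor force both rise by 7,607 → E = 118,870, U = 22,719, labor force = 141,589.
New unemployment rate = 22,719 / 141,589 = 16.05%.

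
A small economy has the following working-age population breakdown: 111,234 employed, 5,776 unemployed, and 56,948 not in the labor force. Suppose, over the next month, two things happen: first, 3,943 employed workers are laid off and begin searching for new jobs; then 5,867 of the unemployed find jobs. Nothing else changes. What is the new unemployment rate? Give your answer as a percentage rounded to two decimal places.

Initially, labor force = 111,234 + 5,776 = 117,010, so u = 5,776/117,010 = 4.94%.
After the first change, employed falls and unemployed rises by 3,943; labor force unchanged → E = 107,291, U = 9,719, labor force = 117,010.
After the second change, unemployed falls and employed rises by 5,867; labor force unchanged → E = 113,158, U = 3,852, labor force = 117,010.
New unemployment rate = 3,852 / 117,010 = 3.29%.

New unemployment rate ≈ 3.29%.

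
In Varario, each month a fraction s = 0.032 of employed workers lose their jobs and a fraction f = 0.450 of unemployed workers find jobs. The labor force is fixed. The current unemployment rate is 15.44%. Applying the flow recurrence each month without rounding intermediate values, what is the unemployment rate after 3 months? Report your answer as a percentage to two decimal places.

Unemployment rate after three months ≈ 7.86%.

With a fixed labor force, u_{t+1} = u_t + s·(1−u_t) − f·u_t = u_t·(1−s−f) + s.
Here 1−s−f = 0.518 and s = 0.032.
u_1 = 0.154400 × 0.518 + 0.032 = 0.111979.
u_2 = 0.111979 × 0.518 + 0.032 = 0.090005.
u_3 = 0.090005 × 0.518 + 0.032 = 0.078623.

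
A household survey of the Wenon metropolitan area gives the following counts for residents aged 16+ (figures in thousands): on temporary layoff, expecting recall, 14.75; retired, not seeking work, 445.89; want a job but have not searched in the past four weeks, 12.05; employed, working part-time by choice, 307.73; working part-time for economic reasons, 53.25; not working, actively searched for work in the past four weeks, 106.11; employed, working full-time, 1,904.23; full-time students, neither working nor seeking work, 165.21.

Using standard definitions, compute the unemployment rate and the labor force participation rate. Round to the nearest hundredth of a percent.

Employed = 307.73 + 53.25 + 1,904.23 = 2,265.21 thousand (anyone who worked, including part-time for economic reasons, counts as employed).
Unemployed = 14.75 + 106.11 = 120.86 thousand (jobless and actively searching, or on temporary layoff).
Labor force = 2,265.21 + 120.86 = 2,386.07 thousand.
Not in labor force = 445.89 + 12.05 + 165.21 = 623.15 thousand (those not working and not actively searching are outside the labor force — including those who want a job but have given up searching).
Civilian working-age population = 2,386.07 + 623.15 = 3,009.22 thousand.
Unemployment rate = 120.86 / 2,386.07 = 5.07%.
Labor force participation rate = 2,386.07 / 3,009.22 = 79.29%.

Unemployment rate ≈ 5.07%; labor force participation rate ≈ 79.29%.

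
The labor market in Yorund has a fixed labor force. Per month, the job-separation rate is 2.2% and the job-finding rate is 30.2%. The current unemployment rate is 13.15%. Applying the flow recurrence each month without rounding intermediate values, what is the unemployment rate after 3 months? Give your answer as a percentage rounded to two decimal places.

With a fixed labor force, u_{t+1} = u_t + s·(1−u_t) − f·u_t = u_t·(1−s−f) + s.
Here 1−s−f = 0.676 and s = 0.022.
u_1 = 0.131500 × 0.676 + 0.022 = 0.110894.
u_2 = 0.110894 × 0.676 + 0.022 = 0.096964.
u_3 = 0.096964 × 0.676 + 0.022 = 0.087548.

Unemployment rate after three months ≈ 8.75%.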